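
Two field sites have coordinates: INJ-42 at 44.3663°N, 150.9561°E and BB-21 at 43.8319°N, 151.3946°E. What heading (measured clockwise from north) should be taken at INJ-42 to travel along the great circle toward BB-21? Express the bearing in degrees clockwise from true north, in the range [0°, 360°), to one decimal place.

Δλ = 0.4385°
y = sin Δλ · cos φ₂ = 0.005521
x = cos φ₁ sin φ₂ − sin φ₁ cos φ₂ cos Δλ = -0.009312
θ = atan2(y, x) = 149.3379° → 149.3379° (mod 360°)

149.3°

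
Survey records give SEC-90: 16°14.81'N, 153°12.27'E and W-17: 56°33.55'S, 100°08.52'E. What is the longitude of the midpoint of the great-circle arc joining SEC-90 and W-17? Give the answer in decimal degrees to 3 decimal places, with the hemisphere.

134.369°E

SEC-90: φ = +16.24683°, λ = +153.20450°
W-17: φ = -56.55917°, λ = +100.14200°
Bx = cos φ₂ cos Δλ = 0.331165,  By = cos φ₂ sin Δλ = -0.440470
φₘ = atan2(sin φ₁ + sin φ₂, √((cos φ₁ + Bx)² + By²)) = -22.12517°
λₘ = λ₁ + atan2(By, cos φ₁ + Bx) = 134.36875°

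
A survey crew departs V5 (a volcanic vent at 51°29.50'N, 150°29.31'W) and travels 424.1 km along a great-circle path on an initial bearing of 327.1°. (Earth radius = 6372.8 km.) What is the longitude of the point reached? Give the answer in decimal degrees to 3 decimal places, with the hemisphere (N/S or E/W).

154.067°W

V5: φ = +51.49167°, λ = -150.48850°
δ = d/R = 424.1/6372.8 = 0.066548 rad
φ₂ = arcsin(sin φ₁ cos δ + cos φ₁ sin δ cos θ)
   = arcsin(0.78252·0.99779 + 0.62263·0.06650·0.83962) = 54.64172°
λ₂ = λ₁ + atan2(sin θ sin δ cos φ₁, cos δ − sin φ₁ sin φ₂) = -154.06714°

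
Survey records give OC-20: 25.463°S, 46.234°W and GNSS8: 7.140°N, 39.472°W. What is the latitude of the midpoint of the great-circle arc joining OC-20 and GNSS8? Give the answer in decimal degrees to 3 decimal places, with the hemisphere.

Bx = cos φ₂ cos Δλ = 0.985343,  By = cos φ₂ sin Δλ = 0.116832
φₘ = atan2(sin φ₁ + sin φ₂, √((cos φ₁ + Bx)² + By²)) = -9.17717°
λₘ = λ₁ + atan2(By, cos φ₁ + Bx) = -42.69335°

9.177°S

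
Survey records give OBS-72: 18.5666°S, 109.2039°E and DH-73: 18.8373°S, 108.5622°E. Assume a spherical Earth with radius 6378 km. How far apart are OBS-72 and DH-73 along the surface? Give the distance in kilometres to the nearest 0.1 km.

Δφ = -0.2707°,  Δλ = -0.6417°
a = sin²(Δφ/2) + cos φ₁ cos φ₂ sin²(Δλ/2) = 0.000034
c = 2·arcsin(√a) = 0.011613 rad = 0.6654°
d = R·c = 6378 × 0.011613 = 74.1 km

74.1 km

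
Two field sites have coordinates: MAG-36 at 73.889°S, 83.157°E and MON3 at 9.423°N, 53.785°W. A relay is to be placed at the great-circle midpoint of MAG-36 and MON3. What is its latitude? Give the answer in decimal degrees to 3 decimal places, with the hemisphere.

Bx = cos φ₂ cos Δλ = -0.720804,  By = cos φ₂ sin Δλ = -0.673526
φₘ = atan2(sin φ₁ + sin φ₂, √((cos φ₁ + Bx)² + By²)) = -44.66700°
λₘ = λ₁ + atan2(By, cos φ₁ + Bx) = -40.19532°

44.667°S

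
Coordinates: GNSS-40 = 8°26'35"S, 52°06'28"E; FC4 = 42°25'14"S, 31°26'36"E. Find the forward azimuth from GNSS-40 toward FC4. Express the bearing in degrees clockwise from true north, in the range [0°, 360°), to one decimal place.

GNSS-40: φ = -8.44306°, λ = +52.10778°
FC4: φ = -42.42056°, λ = +31.44333°
Δλ = -20.6644°
y = sin Δλ · cos φ₂ = -0.260511
x = cos φ₁ sin φ₂ − sin φ₁ cos φ₂ cos Δλ = -0.565841
θ = atan2(y, x) = -155.2788° → 204.7212° (mod 360°)

204.7°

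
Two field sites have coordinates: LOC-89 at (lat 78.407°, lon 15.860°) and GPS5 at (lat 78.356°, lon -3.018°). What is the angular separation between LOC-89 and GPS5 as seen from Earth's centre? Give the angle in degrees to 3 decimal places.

Δφ = -0.0510°,  Δλ = -18.8780°
a = sin²(Δφ/2) + cos φ₁ cos φ₂ sin²(Δλ/2) = 0.001091
c = 2·arcsin(√a) = 0.066074 rad = 3.7858°

3.786°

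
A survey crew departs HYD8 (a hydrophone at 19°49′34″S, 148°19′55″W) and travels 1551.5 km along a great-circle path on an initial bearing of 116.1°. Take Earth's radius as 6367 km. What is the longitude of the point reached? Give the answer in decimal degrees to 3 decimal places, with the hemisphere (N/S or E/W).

HYD8: φ = -19.82611°, λ = -148.33194°
δ = d/R = 1551.5/6367 = 0.243678 rad
φ₂ = arcsin(sin φ₁ cos δ + cos φ₁ sin δ cos θ)
   = arcsin(-0.33917·0.97046 + 0.94073·0.24127·-0.43994) = -25.40417°
λ₂ = λ₁ + atan2(sin θ sin δ cos φ₁, cos δ − sin φ₁ sin φ₂) = -134.45340°

134.453°W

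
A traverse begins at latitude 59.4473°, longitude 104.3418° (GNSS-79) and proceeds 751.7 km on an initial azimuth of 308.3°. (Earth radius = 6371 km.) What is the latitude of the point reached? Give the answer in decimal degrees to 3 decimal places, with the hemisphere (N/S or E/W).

δ = d/R = 751.7/6371 = 0.117988 rad
φ₂ = arcsin(sin φ₁ cos δ + cos φ₁ sin δ cos θ)
   = arcsin(0.86116·0.99305 + 0.50833·0.11771·0.61978) = 63.15874°
λ₂ = λ₁ + atan2(sin θ sin δ cos φ₁, cos δ − sin φ₁ sin φ₂) = 92.53594°

63.159°N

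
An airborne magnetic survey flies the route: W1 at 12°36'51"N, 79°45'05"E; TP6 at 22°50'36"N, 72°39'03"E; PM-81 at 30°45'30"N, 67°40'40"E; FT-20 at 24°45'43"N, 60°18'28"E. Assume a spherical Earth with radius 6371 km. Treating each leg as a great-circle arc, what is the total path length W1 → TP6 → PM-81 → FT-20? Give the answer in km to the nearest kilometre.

3356 km

W1: φ = +12.61417°, λ = +79.75139°
TP6: φ = +22.84333°, λ = +72.65083°
PM-81: φ = +30.75833°, λ = +67.67778°
FT-20: φ = +24.76194°, λ = +60.30778°
W1→TP6: c = 0.213911 rad, d = 1362.83 km
TP6→PM-81: c = 0.158328 rad, d = 1008.71 km
PM-81→FT-20: c = 0.154544 rad, d = 984.60 km
Total = 1362.83 + 1008.71 + 984.60 = 3356.13 km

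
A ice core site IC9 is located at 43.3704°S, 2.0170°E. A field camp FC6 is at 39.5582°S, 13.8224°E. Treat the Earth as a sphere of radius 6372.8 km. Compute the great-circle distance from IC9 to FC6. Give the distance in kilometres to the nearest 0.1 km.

Δφ = 3.8122°,  Δλ = 11.8054°
a = sin²(Δφ/2) + cos φ₁ cos φ₂ sin²(Δλ/2) = 0.007034
c = 2·arcsin(√a) = 0.167930 rad = 9.6217°
d = R·c = 6372.8 × 0.167930 = 1070.2 km

1070.2 km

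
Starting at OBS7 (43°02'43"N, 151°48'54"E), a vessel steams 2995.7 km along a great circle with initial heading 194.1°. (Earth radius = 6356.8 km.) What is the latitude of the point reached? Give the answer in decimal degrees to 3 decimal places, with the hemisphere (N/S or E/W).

OBS7: φ = +43.04528°, λ = +151.81500°
δ = d/R = 2995.7/6356.8 = 0.471259 rad
φ₂ = arcsin(sin φ₁ cos δ + cos φ₁ sin δ cos θ)
   = arcsin(0.68258·0.89100 + 0.73081·0.45401·-0.96987) = 16.64099°
λ₂ = λ₁ + atan2(sin θ sin δ cos φ₁, cos δ − sin φ₁ sin φ₂) = 145.18611°

16.641°N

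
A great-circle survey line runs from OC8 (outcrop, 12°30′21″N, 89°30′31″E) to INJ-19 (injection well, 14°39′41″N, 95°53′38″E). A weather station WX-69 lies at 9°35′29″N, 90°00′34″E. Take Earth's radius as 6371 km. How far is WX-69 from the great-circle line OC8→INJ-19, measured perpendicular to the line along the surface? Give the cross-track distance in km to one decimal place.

OC8: φ = +12.50583°, λ = +89.50861°
INJ-19: φ = +14.66139°, λ = +95.89389°
WX-69: φ = +9.59139°, λ = +90.00944°
δ₁₃ = central angle OC8→WX-69 = 0.051585 rad  (haversine)
θ₁₃ = bearing OC8→WX-69 = 170.378°,  θ₁₂ = bearing OC8→INJ-19 = 70.117°
dₓₜ = R·arcsin(sin δ₁₃ · sin(θ₁₃ − θ₁₂)) = 6371·arcsin(0.05156·sin(100.261°)) = 323.387 km
|dₓₜ| = 323.387 km

323.4 km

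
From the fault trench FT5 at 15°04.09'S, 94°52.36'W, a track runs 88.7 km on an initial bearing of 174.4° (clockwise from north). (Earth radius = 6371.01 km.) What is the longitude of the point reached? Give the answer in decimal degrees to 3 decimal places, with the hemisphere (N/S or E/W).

94.792°W

FT5: φ = -15.06817°, λ = -94.87267°
δ = d/R = 88.7/6371.01 = 0.013922 rad
φ₂ = arcsin(sin φ₁ cos δ + cos φ₁ sin δ cos θ)
   = arcsin(-0.25997·0.99990 + 0.96562·0.01392·-0.99523) = -15.86204°
λ₂ = λ₁ + atan2(sin θ sin δ cos φ₁, cos δ − sin φ₁ sin φ₂) = -94.79175°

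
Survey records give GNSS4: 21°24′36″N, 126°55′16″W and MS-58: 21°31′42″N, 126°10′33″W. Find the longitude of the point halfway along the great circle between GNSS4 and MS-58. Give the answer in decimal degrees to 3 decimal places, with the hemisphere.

GNSS4: φ = +21.41000°, λ = -126.92111°
MS-58: φ = +21.52833°, λ = -126.17583°
Bx = cos φ₂ cos Δλ = 0.930158,  By = cos φ₂ sin Δλ = 0.012100
φₘ = atan2(sin φ₁ + sin φ₂, √((cos φ₁ + Bx)² + By²)) = 21.46958°
λₘ = λ₁ + atan2(By, cos φ₁ + Bx) = -126.54862°

126.549°W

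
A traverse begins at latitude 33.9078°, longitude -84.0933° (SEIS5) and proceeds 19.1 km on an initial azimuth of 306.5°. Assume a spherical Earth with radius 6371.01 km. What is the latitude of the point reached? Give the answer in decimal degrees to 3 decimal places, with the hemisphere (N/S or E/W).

δ = d/R = 19.1/6371.01 = 0.002998 rad
φ₂ = arcsin(sin φ₁ cos δ + cos φ₁ sin δ cos θ)
   = arcsin(0.55786·1.00000 + 0.82994·0.00300·0.59482) = 34.00986°
λ₂ = λ₁ + atan2(sin θ sin δ cos φ₁, cos δ − sin φ₁ sin φ₂) = -84.25987°

34.010°N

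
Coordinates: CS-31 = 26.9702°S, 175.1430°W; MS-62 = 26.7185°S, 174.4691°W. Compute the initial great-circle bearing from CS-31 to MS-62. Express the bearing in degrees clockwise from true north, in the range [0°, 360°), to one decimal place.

Δλ = 0.6739°
y = sin Δλ · cos φ₂ = 0.010506
x = cos φ₁ sin φ₂ − sin φ₁ cos φ₂ cos Δλ = 0.004365
θ = atan2(y, x) = 67.4378° → 67.4378° (mod 360°)

67.4°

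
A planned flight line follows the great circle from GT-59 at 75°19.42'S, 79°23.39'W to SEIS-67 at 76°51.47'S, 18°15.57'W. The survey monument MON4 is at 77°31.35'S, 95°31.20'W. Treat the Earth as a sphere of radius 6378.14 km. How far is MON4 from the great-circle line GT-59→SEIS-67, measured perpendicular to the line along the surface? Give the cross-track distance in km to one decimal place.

464.0 km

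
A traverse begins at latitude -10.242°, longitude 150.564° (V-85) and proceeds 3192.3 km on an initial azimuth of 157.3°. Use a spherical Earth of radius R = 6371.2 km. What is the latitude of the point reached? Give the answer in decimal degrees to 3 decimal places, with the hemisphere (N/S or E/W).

δ = d/R = 3192.3/6371.2 = 0.501052 rad
φ₂ = arcsin(sin φ₁ cos δ + cos φ₁ sin δ cos θ)
   = arcsin(-0.17781·0.87708 + 0.98407·0.48035·-0.92254) = -36.30106°
λ₂ = λ₁ + atan2(sin θ sin δ cos φ₁, cos δ − sin φ₁ sin φ₂) = 163.86168°

36.301°S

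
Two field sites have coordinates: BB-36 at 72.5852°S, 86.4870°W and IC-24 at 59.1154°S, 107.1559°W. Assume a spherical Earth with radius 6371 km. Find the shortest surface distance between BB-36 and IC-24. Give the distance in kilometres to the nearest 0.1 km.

Δφ = 13.4698°,  Δλ = -20.6689°
a = sin²(Δφ/2) + cos φ₁ cos φ₂ sin²(Δλ/2) = 0.018698
c = 2·arcsin(√a) = 0.274338 rad = 15.7184°
d = R·c = 6371 × 0.274338 = 1747.8 km

1747.8 km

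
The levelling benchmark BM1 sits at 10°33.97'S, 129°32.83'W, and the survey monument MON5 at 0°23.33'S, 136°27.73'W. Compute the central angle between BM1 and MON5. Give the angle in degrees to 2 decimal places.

12.28°

BM1: φ = -10.56617°, λ = -129.54717°
MON5: φ = -0.38883°, λ = -136.46217°
Δφ = 10.1773°,  Δλ = -6.9150°
a = sin²(Δφ/2) + cos φ₁ cos φ₂ sin²(Δλ/2) = 0.011443
c = 2·arcsin(√a) = 0.214350 rad = 12.2813°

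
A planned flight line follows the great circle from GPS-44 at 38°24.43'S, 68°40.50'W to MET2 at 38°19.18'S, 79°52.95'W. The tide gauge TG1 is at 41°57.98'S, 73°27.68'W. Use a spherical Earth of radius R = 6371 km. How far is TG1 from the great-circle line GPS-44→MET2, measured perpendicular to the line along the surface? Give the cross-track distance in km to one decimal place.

385.4 km

GPS-44: φ = -38.40717°, λ = -68.67500°
MET2: φ = -38.31967°, λ = -79.88250°
TG1: φ = -41.96633°, λ = -73.46133°
δ₁₃ = central angle GPS-44→TG1 = 0.089030 rad  (haversine)
θ₁₃ = bearing GPS-44→TG1 = 224.249°,  θ₁₂ = bearing GPS-44→MET2 = 267.084°
dₓₜ = R·arcsin(sin δ₁₃ · sin(θ₁₃ − θ₁₂)) = 6371·arcsin(0.08891·sin(-42.835°)) = -385.370 km
|dₓₜ| = 385.370 km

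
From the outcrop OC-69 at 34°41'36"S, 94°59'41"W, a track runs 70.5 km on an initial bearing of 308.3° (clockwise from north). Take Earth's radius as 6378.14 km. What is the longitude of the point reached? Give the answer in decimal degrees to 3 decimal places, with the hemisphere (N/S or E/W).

95.596°W

OC-69: φ = -34.69333°, λ = -94.99472°
δ = d/R = 70.5/6378.14 = 0.011053 rad
φ₂ = arcsin(sin φ₁ cos δ + cos φ₁ sin δ cos θ)
   = arcsin(-0.56918·0.99994 + 0.82221·0.01105·0.61978) = -34.29934°
λ₂ = λ₁ + atan2(sin θ sin δ cos φ₁, cos δ − sin φ₁ sin φ₂) = -95.59635°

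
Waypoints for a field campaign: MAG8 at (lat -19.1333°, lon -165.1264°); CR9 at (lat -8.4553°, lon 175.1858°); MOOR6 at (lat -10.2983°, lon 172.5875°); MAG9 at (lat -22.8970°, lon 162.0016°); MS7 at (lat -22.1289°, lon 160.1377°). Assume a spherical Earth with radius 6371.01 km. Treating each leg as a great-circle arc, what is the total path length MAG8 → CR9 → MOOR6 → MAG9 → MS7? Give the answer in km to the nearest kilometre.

MAG8→CR9: c = 0.381638 rad, d = 2431.42 km
CR9→MOOR6: c = 0.055104 rad, d = 351.07 km
MOOR6→MAG9: c = 0.282018 rad, d = 1796.74 km
MAG9→MS7: c = 0.032906 rad, d = 209.65 km
Total = 2431.42 + 351.07 + 1796.74 + 209.65 = 4788.87 km

4789 km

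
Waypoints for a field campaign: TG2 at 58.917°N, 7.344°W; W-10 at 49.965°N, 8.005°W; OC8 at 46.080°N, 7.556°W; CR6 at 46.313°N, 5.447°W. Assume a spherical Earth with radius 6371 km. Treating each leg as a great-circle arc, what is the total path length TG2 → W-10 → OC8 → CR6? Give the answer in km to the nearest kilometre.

1594 km

TG2→W-10: c = 0.156384 rad, d = 996.32 km
W-10→OC8: c = 0.068008 rad, d = 433.28 km
OC8→CR6: c = 0.025800 rad, d = 164.37 km
Total = 996.32 + 433.28 + 164.37 = 1593.97 km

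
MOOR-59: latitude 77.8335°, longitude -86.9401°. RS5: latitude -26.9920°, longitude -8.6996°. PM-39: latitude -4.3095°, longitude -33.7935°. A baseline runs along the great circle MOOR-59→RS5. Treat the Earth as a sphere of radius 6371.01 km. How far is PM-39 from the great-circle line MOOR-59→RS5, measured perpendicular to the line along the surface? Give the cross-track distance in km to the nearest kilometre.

2174 km

δ₁₃ = central angle MOOR-59→PM-39 = 1.518182 rad  (haversine)
θ₁₃ = bearing MOOR-59→PM-39 = 126.964°,  θ₁₂ = bearing MOOR-59→RS5 = 107.388°
dₓₜ = R·arcsin(sin δ₁₃ · sin(θ₁₃ − θ₁₂)) = 6371.01·arcsin(0.99862·sin(19.576°)) = 2173.622 km
|dₓₜ| = 2173.622 km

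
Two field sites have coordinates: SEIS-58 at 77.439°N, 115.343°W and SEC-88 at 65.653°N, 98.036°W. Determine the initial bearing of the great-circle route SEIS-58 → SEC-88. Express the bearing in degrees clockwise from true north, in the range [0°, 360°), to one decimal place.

146.6°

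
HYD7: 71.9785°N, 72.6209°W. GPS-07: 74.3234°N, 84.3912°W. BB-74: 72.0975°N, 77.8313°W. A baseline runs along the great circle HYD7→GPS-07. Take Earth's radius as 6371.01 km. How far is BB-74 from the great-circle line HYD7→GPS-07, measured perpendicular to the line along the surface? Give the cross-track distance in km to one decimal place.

98.4 km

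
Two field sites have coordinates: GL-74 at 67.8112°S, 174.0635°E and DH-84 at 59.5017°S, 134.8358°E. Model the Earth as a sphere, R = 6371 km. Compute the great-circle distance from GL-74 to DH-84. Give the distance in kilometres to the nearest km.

2097 km

Δφ = 8.3095°,  Δλ = -39.2277°
a = sin²(Δφ/2) + cos φ₁ cos φ₂ sin²(Δλ/2) = 0.026846
c = 2·arcsin(√a) = 0.329181 rad = 18.8607°
d = R·c = 6371 × 0.329181 = 2097.2 km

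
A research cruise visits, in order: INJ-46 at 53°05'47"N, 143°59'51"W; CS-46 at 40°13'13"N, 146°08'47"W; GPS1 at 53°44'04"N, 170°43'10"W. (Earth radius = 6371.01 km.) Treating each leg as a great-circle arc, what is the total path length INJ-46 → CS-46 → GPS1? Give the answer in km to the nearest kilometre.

3814 km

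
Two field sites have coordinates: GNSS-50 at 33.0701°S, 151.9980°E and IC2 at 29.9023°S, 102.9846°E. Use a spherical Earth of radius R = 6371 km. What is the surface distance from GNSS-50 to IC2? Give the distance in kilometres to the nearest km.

4619 km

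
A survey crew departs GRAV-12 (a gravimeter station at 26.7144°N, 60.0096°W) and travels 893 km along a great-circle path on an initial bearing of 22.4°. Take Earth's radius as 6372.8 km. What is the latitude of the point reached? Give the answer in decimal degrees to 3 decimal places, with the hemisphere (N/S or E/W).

34.089°N

δ = d/R = 893/6372.8 = 0.140127 rad
φ₂ = arcsin(sin φ₁ cos δ + cos φ₁ sin δ cos θ)
   = arcsin(0.44954·0.99020 + 0.89326·0.13967·0.92455) = 34.08926°
λ₂ = λ₁ + atan2(sin θ sin δ cos φ₁, cos δ − sin φ₁ sin φ₂) = -56.32484°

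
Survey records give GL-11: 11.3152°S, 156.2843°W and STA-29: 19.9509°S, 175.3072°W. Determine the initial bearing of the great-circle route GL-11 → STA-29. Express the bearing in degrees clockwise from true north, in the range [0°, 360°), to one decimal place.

Δλ = -19.0229°
y = sin Δλ · cos φ₂ = -0.306385
x = cos φ₁ sin φ₂ − sin φ₁ cos φ₂ cos Δλ = -0.160223
θ = atan2(y, x) = -117.6073° → 242.3927° (mod 360°)

242.4°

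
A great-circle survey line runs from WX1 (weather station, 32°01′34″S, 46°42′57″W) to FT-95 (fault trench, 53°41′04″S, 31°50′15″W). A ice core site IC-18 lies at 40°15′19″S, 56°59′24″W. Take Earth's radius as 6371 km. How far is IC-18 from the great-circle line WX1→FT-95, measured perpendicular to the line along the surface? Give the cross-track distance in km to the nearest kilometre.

1166 km

WX1: φ = -32.02611°, λ = -46.71583°
FT-95: φ = -53.68444°, λ = -31.83750°
IC-18: φ = -40.25528°, λ = -56.99000°
δ₁₃ = central angle WX1→IC-18 = 0.203680 rad  (haversine)
θ₁₃ = bearing WX1→IC-18 = 222.294°,  θ₁₂ = bearing WX1→FT-95 = 158.169°
dₓₜ = R·arcsin(sin δ₁₃ · sin(θ₁₃ − θ₁₂)) = 6371·arcsin(0.20227·sin(64.125°)) = 1165.997 km
|dₓₜ| = 1165.997 km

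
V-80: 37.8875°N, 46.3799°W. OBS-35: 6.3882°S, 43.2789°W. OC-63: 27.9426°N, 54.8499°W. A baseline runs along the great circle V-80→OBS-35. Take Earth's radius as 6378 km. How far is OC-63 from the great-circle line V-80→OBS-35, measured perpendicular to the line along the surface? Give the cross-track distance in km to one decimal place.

912.3 km

δ₁₃ = central angle V-80→OC-63 = 0.213148 rad  (haversine)
θ₁₃ = bearing V-80→OC-63 = 217.960°,  θ₁₂ = bearing V-80→OBS-35 = 175.591°
dₓₜ = R·arcsin(sin δ₁₃ · sin(θ₁₃ − θ₁₂)) = 6378·arcsin(0.21154·sin(42.369°)) = 912.336 km
|dₓₜ| = 912.336 km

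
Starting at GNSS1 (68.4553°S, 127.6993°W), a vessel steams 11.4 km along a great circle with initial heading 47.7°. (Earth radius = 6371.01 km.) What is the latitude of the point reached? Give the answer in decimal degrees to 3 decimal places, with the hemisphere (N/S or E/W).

δ = d/R = 11.4/6371.01 = 0.001789 rad
φ₂ = arcsin(sin φ₁ cos δ + cos φ₁ sin δ cos θ)
   = arcsin(-0.93013·1.00000 + 0.36723·0.00179·0.67301) = -68.38617°
λ₂ = λ₁ + atan2(sin θ sin δ cos φ₁, cos δ − sin φ₁ sin φ₂) = -127.49344°

68.386°S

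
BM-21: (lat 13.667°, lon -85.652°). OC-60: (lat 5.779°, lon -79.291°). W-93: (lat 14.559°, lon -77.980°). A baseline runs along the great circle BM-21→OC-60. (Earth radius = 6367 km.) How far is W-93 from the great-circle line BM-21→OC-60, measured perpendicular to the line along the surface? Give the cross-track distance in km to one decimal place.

δ₁₃ = central angle BM-21→W-93 = 0.130783 rad  (haversine)
θ₁₃ = bearing BM-21→W-93 = 82.237°,  θ₁₂ = bearing BM-21→OC-60 = 140.932°
dₓₜ = R·arcsin(sin δ₁₃ · sin(θ₁₃ − θ₁₂)) = 6367·arcsin(0.13041·sin(-58.694°)) = -710.909 km
|dₓₜ| = 710.909 km

710.9 km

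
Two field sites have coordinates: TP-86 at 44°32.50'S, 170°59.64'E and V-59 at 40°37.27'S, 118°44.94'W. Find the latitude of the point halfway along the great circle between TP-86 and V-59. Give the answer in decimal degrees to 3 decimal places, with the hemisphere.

48.324°S

TP-86: φ = -44.54167°, λ = +170.99400°
V-59: φ = -40.62117°, λ = -118.74900°
Bx = cos φ₂ cos Δλ = 0.256402,  By = cos φ₂ sin Δλ = 0.714413
φₘ = atan2(sin φ₁ + sin φ₂, √((cos φ₁ + Bx)² + By²)) = -48.32398°
λₘ = λ₁ + atan2(By, cos φ₁ + Bx) = -152.60985°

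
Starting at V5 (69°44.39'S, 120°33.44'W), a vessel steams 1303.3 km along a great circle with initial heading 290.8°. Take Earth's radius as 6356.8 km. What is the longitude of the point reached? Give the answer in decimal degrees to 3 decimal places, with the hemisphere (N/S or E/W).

V5: φ = -69.73983°, λ = -120.55733°
δ = d/R = 1303.3/6356.8 = 0.205025 rad
φ₂ = arcsin(sin φ₁ cos δ + cos φ₁ sin δ cos θ)
   = arcsin(-0.93813·0.97906 + 0.34628·0.20359·0.35511) = -63.30959°
λ₂ = λ₁ + atan2(sin θ sin δ cos φ₁, cos δ − sin φ₁ sin φ₂) = -145.62703°

145.627°W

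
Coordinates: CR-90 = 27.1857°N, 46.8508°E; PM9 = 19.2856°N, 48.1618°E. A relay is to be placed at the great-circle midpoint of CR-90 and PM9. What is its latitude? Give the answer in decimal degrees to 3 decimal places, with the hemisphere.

23.237°N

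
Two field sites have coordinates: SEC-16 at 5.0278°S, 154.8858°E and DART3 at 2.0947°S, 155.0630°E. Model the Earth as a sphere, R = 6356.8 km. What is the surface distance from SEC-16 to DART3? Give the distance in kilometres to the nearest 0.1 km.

326.0 km

Δφ = 2.9331°,  Δλ = 0.1772°
a = sin²(Δφ/2) + cos φ₁ cos φ₂ sin²(Δλ/2) = 0.000657
c = 2·arcsin(√a) = 0.051285 rad = 2.9384°
d = R·c = 6356.8 × 0.051285 = 326.0 km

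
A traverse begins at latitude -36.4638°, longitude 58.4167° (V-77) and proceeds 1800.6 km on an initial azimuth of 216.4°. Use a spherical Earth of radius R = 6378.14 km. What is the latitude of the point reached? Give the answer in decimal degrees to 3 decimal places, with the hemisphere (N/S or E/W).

δ = d/R = 1800.6/6378.14 = 0.282308 rad
φ₂ = arcsin(sin φ₁ cos δ + cos φ₁ sin δ cos θ)
   = arcsin(-0.59431·0.96042 + 0.80423·0.27857·-0.80489) = -48.68708°
λ₂ = λ₁ + atan2(sin θ sin δ cos φ₁, cos δ − sin φ₁ sin φ₂) = 43.91519°

48.687°S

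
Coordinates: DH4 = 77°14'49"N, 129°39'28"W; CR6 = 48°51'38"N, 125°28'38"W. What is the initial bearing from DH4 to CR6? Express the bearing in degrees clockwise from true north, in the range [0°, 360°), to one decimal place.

DH4: φ = +77.24694°, λ = -129.65778°
CR6: φ = +48.86056°, λ = -125.47722°
Δλ = 4.1806°
y = sin Δλ · cos φ₂ = 0.047960
x = cos φ₁ sin φ₂ − sin φ₁ cos φ₂ cos Δλ = -0.473708
θ = atan2(y, x) = 174.2188° → 174.2188° (mod 360°)

174.2°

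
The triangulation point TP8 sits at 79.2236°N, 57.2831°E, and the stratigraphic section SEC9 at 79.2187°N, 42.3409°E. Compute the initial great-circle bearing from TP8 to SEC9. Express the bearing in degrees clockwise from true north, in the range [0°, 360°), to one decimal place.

277.2°

Δλ = -14.9422°
y = sin Δλ · cos φ₂ = -0.048233
x = cos φ₁ sin φ₂ − sin φ₁ cos φ₂ cos Δλ = 0.006128
θ = atan2(y, x) = -82.7592° → 277.2408° (mod 360°)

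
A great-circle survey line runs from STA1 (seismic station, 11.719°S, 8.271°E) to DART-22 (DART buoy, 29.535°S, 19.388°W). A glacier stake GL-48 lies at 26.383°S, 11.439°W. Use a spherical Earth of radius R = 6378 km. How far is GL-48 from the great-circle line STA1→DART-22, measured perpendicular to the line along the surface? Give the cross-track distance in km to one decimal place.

98.4 km

δ₁₃ = central angle STA1→GL-48 = 0.412715 rad  (haversine)
θ₁₃ = bearing STA1→GL-48 = 228.874°,  θ₁₂ = bearing STA1→DART-22 = 231.078°
dₓₜ = R·arcsin(sin δ₁₃ · sin(θ₁₃ − θ₁₂)) = 6378·arcsin(0.40110·sin(-2.204°)) = -98.384 km
|dₓₜ| = 98.384 km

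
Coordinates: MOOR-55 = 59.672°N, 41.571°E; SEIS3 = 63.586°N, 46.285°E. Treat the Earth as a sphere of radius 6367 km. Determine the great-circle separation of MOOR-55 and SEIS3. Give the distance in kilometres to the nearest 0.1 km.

500.8 km

Δφ = 3.9140°,  Δλ = 4.7140°
a = sin²(Δφ/2) + cos φ₁ cos φ₂ sin²(Δλ/2) = 0.001546
c = 2·arcsin(√a) = 0.078661 rad = 4.5070°
d = R·c = 6367 × 0.078661 = 500.8 km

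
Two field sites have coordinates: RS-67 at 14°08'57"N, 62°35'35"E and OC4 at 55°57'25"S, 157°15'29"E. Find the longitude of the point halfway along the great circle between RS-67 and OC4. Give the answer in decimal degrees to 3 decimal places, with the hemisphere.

93.715°E

RS-67: φ = +14.14917°, λ = +62.59306°
OC4: φ = -55.95694°, λ = +157.25806°
Bx = cos φ₂ cos Δλ = -0.045530,  By = cos φ₂ sin Δλ = 0.557961
φₘ = atan2(sin φ₁ + sin φ₂, √((cos φ₁ + Bx)² + By²)) = -28.41975°
λₘ = λ₁ + atan2(By, cos φ₁ + Bx) = 93.71526°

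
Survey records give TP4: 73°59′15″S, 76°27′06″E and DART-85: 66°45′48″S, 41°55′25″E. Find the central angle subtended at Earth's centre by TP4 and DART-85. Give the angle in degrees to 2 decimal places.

13.37°

TP4: φ = -73.98750°, λ = +76.45167°
DART-85: φ = -66.76333°, λ = +41.92361°
Δφ = 7.2242°,  Δλ = -34.5281°
a = sin²(Δφ/2) + cos φ₁ cos φ₂ sin²(Δλ/2) = 0.013554
c = 2·arcsin(√a) = 0.233376 rad = 13.3715°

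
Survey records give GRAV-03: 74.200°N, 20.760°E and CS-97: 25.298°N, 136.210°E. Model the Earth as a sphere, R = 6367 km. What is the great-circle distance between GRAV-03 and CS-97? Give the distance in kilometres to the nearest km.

Δφ = -48.9020°,  Δλ = 115.4500°
a = sin²(Δφ/2) + cos φ₁ cos φ₂ sin²(Δλ/2) = 0.347302
c = 2·arcsin(√a) = 1.260441 rad = 72.2180°
d = R·c = 6367 × 1.260441 = 8025.2 km

8025 km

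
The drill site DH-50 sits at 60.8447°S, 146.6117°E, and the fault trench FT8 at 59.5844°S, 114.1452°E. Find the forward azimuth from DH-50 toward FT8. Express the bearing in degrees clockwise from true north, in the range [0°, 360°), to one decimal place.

260.2°

Δλ = -32.4665°
y = sin Δλ · cos φ₂ = -0.271768
x = cos φ₁ sin φ₂ − sin φ₁ cos φ₂ cos Δλ = -0.047107
θ = atan2(y, x) = -99.8337° → 260.1663° (mod 360°)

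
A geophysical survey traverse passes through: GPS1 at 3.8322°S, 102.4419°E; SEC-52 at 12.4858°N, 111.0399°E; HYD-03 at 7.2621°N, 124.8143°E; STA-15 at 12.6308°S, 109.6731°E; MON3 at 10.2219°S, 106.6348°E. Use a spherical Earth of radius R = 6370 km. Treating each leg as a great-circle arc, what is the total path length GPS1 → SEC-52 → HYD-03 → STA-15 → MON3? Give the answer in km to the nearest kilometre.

6863 km

GPS1→SEC-52: c = 0.321479 rad, d = 2047.82 km
SEC-52→HYD-03: c = 0.253690 rad, d = 1616.00 km
HYD-03→STA-15: c = 0.435339 rad, d = 2773.11 km
STA-15→MON3: c = 0.066849 rad, d = 425.83 km
Total = 2047.82 + 1616.00 + 2773.11 + 425.83 = 6862.76 km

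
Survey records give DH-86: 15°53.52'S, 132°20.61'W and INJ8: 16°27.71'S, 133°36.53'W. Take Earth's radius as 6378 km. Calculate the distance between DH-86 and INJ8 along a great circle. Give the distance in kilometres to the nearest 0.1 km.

DH-86: φ = -15.89200°, λ = -132.34350°
INJ8: φ = -16.46183°, λ = -133.60883°
Δφ = -0.5698°,  Δλ = -1.2653°
a = sin²(Δφ/2) + cos φ₁ cos φ₂ sin²(Δλ/2) = 0.000137
c = 2·arcsin(√a) = 0.023426 rad = 1.3422°
d = R·c = 6378 × 0.023426 = 149.4 km

149.4 km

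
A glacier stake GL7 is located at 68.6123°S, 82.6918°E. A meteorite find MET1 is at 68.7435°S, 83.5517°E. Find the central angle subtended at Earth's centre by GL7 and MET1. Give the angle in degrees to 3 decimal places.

Δφ = -0.1312°,  Δλ = 0.8599°
a = sin²(Δφ/2) + cos φ₁ cos φ₂ sin²(Δλ/2) = 0.000009
c = 2·arcsin(√a) = 0.005918 rad = 0.3391°

0.339°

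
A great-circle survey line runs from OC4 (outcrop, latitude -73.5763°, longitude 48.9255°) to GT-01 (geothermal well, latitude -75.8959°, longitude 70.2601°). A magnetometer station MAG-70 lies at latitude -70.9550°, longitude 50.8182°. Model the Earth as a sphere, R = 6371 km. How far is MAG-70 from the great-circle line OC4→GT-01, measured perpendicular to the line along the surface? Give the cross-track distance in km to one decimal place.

δ₁₃ = central angle OC4→MAG-70 = 0.046838 rad  (haversine)
θ₁₃ = bearing OC4→MAG-70 = 13.308°,  θ₁₂ = bearing OC4→GT-01 = 122.505°
dₓₜ = R·arcsin(sin δ₁₃ · sin(θ₁₃ − θ₁₂)) = 6371·arcsin(0.04682·sin(-109.198°)) = -281.800 km
|dₓₜ| = 281.800 km

281.8 km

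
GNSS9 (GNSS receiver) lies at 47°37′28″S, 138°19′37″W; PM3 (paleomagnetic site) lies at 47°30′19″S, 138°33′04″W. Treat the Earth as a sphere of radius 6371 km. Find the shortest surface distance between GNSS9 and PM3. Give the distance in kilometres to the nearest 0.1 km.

21.4 km

GNSS9: φ = -47.62444°, λ = -138.32694°
PM3: φ = -47.50528°, λ = -138.55111°
Δφ = 0.1192°,  Δλ = -0.2242°
a = sin²(Δφ/2) + cos φ₁ cos φ₂ sin²(Δλ/2) = 0.000003
c = 2·arcsin(√a) = 0.003361 rad = 0.1926°
d = R·c = 6371 × 0.003361 = 21.4 km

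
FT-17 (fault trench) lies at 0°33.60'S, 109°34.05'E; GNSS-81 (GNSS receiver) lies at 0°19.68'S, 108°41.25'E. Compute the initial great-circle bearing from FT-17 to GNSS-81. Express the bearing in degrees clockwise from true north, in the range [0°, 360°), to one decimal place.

284.8°

FT-17: φ = -0.56000°, λ = +109.56750°
GNSS-81: φ = -0.32800°, λ = +108.68750°
Δλ = -0.8800°
y = sin Δλ · cos φ₂ = -0.015358
x = cos φ₁ sin φ₂ − sin φ₁ cos φ₂ cos Δλ = 0.004048
θ = atan2(y, x) = -75.2341° → 284.7659° (mod 360°)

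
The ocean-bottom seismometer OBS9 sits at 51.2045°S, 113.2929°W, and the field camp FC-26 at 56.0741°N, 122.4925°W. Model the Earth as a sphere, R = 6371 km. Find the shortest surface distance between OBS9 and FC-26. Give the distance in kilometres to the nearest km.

11959 km

Δφ = 107.2786°,  Δλ = -9.1996°
a = sin²(Δφ/2) + cos φ₁ cos φ₂ sin²(Δλ/2) = 0.650758
c = 2·arcsin(√a) = 1.877079 rad = 107.5487°
d = R·c = 6371 × 1.877079 = 11958.9 km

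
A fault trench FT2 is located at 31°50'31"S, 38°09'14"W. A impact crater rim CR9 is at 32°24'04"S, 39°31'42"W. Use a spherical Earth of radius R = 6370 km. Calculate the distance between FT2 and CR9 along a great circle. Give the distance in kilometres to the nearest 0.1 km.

FT2: φ = -31.84194°, λ = -38.15389°
CR9: φ = -32.40111°, λ = -39.52833°
Δφ = -0.5592°,  Δλ = -1.3744°
a = sin²(Δφ/2) + cos φ₁ cos φ₂ sin²(Δλ/2) = 0.000127
c = 2·arcsin(√a) = 0.022539 rad = 1.2914°
d = R·c = 6370 × 0.022539 = 143.6 km

143.6 km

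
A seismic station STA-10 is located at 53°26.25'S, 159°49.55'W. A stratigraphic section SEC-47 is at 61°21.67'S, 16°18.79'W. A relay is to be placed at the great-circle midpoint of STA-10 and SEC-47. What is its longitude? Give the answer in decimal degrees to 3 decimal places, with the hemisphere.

STA-10: φ = -53.43750°, λ = -159.82583°
SEC-47: φ = -61.36117°, λ = -16.31317°
Bx = cos φ₂ cos Δλ = -0.385341,  By = cos φ₂ sin Δλ = 0.285006
φₘ = atan2(sin φ₁ + sin φ₂, √((cos φ₁ + Bx)² + By²)) = -78.09948°
λₘ = λ₁ + atan2(By, cos φ₁ + Bx) = -106.25631°

106.256°W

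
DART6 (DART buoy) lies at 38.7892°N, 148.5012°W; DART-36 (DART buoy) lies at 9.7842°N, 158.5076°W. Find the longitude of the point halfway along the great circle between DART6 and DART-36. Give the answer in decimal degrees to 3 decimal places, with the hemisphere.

154.090°W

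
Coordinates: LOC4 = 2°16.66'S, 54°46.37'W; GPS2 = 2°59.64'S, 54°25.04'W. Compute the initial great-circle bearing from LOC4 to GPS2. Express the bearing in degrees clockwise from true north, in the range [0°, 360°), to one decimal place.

LOC4: φ = -2.27767°, λ = -54.77283°
GPS2: φ = -2.99400°, λ = -54.41733°
Δλ = 0.3555°
y = sin Δλ · cos φ₂ = 0.006196
x = cos φ₁ sin φ₂ − sin φ₁ cos φ₂ cos Δλ = -0.012503
θ = atan2(y, x) = 153.6379° → 153.6379° (mod 360°)

153.6°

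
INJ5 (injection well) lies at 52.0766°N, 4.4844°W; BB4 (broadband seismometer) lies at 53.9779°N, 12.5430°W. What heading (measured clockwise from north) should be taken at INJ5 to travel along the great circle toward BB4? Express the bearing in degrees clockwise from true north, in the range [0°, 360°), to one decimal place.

Δλ = -8.0586°
y = sin Δλ · cos φ₂ = -0.082443
x = cos φ₁ sin φ₂ − sin φ₁ cos φ₂ cos Δλ = 0.037759
θ = atan2(y, x) = -65.3922° → 294.6078° (mod 360°)

294.6°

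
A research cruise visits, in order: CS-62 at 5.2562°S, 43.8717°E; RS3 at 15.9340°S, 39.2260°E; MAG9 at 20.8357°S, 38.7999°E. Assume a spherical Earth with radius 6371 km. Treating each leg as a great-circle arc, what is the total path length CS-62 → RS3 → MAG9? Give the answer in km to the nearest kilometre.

1838 km

CS-62→RS3: c = 0.202640 rad, d = 1291.02 km
RS3→MAG9: c = 0.085841 rad, d = 546.89 km
Total = 1291.02 + 546.89 = 1837.91 km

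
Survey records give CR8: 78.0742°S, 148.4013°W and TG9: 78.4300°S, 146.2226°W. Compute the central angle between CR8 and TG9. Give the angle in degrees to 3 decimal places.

0.569°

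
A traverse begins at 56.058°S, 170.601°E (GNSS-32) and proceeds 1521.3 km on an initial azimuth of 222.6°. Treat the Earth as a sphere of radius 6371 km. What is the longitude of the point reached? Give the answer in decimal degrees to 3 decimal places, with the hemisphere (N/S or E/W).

148.692°E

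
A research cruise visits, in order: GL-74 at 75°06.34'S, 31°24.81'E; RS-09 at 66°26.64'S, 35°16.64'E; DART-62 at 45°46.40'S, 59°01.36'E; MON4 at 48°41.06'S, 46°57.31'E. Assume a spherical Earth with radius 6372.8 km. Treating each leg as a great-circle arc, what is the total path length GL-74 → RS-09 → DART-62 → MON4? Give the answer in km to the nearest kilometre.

4632 km

GL-74: φ = -75.10567°, λ = +31.41350°
RS-09: φ = -66.44400°, λ = +35.27733°
DART-62: φ = -45.77333°, λ = +59.02267°
MON4: φ = -48.68433°, λ = +46.95517°
GL-74→RS-09: c = 0.152717 rad, d = 973.24 km
RS-09→DART-62: c = 0.422597 rad, d = 2693.13 km
DART-62→MON4: c = 0.151581 rad, d = 965.99 km
Total = 973.24 + 2693.13 + 965.99 = 4632.36 km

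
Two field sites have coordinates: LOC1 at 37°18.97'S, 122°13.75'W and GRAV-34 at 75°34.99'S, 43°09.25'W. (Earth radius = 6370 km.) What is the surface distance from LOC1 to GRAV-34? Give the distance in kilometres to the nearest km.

5708 km

LOC1: φ = -37.31617°, λ = -122.22917°
GRAV-34: φ = -75.58317°, λ = -43.15417°
Δφ = -38.2670°,  Δλ = 79.0750°
a = sin²(Δφ/2) + cos φ₁ cos φ₂ sin²(Δλ/2) = 0.187675
c = 2·arcsin(√a) = 0.896112 rad = 51.3434°
d = R·c = 6370 × 0.896112 = 5708.2 km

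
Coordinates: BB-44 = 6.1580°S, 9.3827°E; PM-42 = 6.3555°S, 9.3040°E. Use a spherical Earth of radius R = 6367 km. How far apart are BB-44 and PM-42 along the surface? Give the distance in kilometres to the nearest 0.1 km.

Δφ = -0.1975°,  Δλ = -0.0787°
a = sin²(Δφ/2) + cos φ₁ cos φ₂ sin²(Δλ/2) = 0.000003
c = 2·arcsin(√a) = 0.003708 rad = 0.2124°
d = R·c = 6367 × 0.003708 = 23.6 km

23.6 km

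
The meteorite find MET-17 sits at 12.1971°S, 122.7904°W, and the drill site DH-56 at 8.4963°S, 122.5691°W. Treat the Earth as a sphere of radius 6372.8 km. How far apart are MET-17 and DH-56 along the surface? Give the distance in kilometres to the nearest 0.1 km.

412.3 km

Δφ = 3.7008°,  Δλ = 0.2213°
a = sin²(Δφ/2) + cos φ₁ cos φ₂ sin²(Δλ/2) = 0.001046
c = 2·arcsin(√a) = 0.064703 rad = 3.7072°
d = R·c = 6372.8 × 0.064703 = 412.3 km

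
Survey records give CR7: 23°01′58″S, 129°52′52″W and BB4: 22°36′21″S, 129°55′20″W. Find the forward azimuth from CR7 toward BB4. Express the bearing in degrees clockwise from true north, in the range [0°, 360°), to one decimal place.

354.9°

CR7: φ = -23.03278°, λ = -129.88111°
BB4: φ = -22.60583°, λ = -129.92222°
Δλ = -0.0411°
y = sin Δλ · cos φ₂ = -0.000662
x = cos φ₁ sin φ₂ − sin φ₁ cos φ₂ cos Δλ = 0.007451
θ = atan2(y, x) = -5.0800° → 354.9200° (mod 360°)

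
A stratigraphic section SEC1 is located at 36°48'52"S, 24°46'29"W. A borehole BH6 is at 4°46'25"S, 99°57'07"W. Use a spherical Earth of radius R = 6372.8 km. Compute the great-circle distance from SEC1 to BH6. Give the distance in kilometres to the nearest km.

SEC1: φ = -36.81444°, λ = -24.77472°
BH6: φ = -4.77361°, λ = -99.95194°
Δφ = 32.0408°,  Δλ = -75.1772°
a = sin²(Δφ/2) + cos φ₁ cos φ₂ sin²(Δλ/2) = 0.373016
c = 2·arcsin(√a) = 1.314015 rad = 75.2875°
d = R·c = 6372.8 × 1.314015 = 8374.0 km

8374 km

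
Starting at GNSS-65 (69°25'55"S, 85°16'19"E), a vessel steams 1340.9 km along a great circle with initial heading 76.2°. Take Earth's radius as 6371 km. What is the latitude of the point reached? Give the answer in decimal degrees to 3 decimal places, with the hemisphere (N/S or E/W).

63.908°S

GNSS-65: φ = -69.43194°, λ = +85.27194°
δ = d/R = 1340.9/6371 = 0.210469 rad
φ₂ = arcsin(sin φ₁ cos δ + cos φ₁ sin δ cos θ)
   = arcsin(-0.93626·0.97793 + 0.35132·0.20892·0.23853) = -63.90780°
λ₂ = λ₁ + atan2(sin θ sin δ cos φ₁, cos δ − sin φ₁ sin φ₂) = 112.74308°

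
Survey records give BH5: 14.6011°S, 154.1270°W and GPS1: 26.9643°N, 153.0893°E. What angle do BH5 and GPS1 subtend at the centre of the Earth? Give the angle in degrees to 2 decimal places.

65.96°

Δφ = 41.5654°,  Δλ = -52.7837°
a = sin²(Δφ/2) + cos φ₁ cos φ₂ sin²(Δλ/2) = 0.296320
c = 2·arcsin(√a) = 1.151236 rad = 65.9609°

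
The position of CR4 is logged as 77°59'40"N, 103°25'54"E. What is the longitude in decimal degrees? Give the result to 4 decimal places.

103° + 25′/60 + 54″/3600 = 103 + 0.41667 + 0.01500 = 103.4317°

103.4317°E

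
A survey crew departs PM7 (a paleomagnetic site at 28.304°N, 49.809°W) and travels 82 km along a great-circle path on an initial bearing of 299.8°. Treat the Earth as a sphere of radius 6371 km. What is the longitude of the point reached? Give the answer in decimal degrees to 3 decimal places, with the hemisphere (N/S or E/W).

δ = d/R = 82/6371 = 0.012871 rad
φ₂ = arcsin(sin φ₁ cos δ + cos φ₁ sin δ cos θ)
   = arcsin(0.47415·0.99992 + 0.88044·0.01287·0.49697) = 28.66855°
λ₂ = λ₁ + atan2(sin θ sin δ cos φ₁, cos δ − sin φ₁ sin φ₂) = -50.53834°

50.538°W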